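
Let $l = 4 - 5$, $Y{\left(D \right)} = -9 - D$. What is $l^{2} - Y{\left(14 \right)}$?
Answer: $24$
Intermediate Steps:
$l = -1$ ($l = 4 - 5 = -1$)
$l^{2} - Y{\left(14 \right)} = \left(-1\right)^{2} - \left(-9 - 14\right) = 1 - \left(-9 - 14\right) = 1 - -23 = 1 + 23 = 24$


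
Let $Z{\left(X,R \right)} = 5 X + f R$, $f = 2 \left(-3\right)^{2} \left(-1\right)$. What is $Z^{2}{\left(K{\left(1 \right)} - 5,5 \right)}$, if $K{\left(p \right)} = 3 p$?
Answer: $10000$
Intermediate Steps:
$f = -18$ ($f = 2 \cdot 9 \left(-1\right) = 18 \left(-1\right) = -18$)
$Z{\left(X,R \right)} = - 18 R + 5 X$ ($Z{\left(X,R \right)} = 5 X - 18 R = - 18 R + 5 X$)
$Z^{2}{\left(K{\left(1 \right)} - 5,5 \right)} = \left(\left(-18\right) 5 + 5 \left(3 \cdot 1 - 5\right)\right)^{2} = \left(-90 + 5 \left(3 - 5\right)\right)^{2} = \left(-90 + 5 \left(-2\right)\right)^{2} = \left(-90 - 10\right)^{2} = \left(-100\right)^{2} = 10000$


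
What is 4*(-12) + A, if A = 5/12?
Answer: -571/12 ≈ -47.583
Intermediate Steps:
A = 5/12 (A = 5*(1/12) = 5/12 ≈ 0.41667)
4*(-12) + A = 4*(-12) + 5/12 = -48 + 5/12 = -571/12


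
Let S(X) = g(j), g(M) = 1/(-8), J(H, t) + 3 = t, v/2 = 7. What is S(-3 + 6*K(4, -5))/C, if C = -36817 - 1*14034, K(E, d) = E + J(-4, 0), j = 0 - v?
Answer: 1/406808 ≈ 2.4582e-6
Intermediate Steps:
v = 14 (v = 2*7 = 14)
J(H, t) = -3 + t
j = -14 (j = 0 - 1*14 = 0 - 14 = -14)
K(E, d) = -3 + E (K(E, d) = E + (-3 + 0) = E - 3 = -3 + E)
g(M) = -1/8
S(X) = -1/8
C = -50851 (C = -36817 - 14034 = -50851)
S(-3 + 6*K(4, -5))/C = -1/8/(-50851) = -1/8*(-1/50851) = 1/406808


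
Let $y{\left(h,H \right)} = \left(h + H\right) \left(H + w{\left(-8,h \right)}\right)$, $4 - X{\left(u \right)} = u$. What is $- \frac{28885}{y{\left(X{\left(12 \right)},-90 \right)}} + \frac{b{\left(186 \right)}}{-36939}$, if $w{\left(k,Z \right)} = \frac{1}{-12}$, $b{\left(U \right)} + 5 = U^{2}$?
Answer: $- \frac{1176306967}{279517413} \approx -4.2084$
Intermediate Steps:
$b{\left(U \right)} = -5 + U^{2}$
$X{\left(u \right)} = 4 - u$
$w{\left(k,Z \right)} = - \frac{1}{12}$
$y{\left(h,H \right)} = \left(- \frac{1}{12} + H\right) \left(H + h\right)$ ($y{\left(h,H \right)} = \left(h + H\right) \left(H - \frac{1}{12}\right) = \left(H + h\right) \left(- \frac{1}{12} + H\right) = \left(- \frac{1}{12} + H\right) \left(H + h\right)$)
$- \frac{28885}{y{\left(X{\left(12 \right)},-90 \right)}} + \frac{b{\left(186 \right)}}{-36939} = - \frac{28885}{\left(-90\right)^{2} - - \frac{15}{2} - \frac{4 - 12}{12} - 90 \left(4 - 12\right)} + \frac{-5 + 186^{2}}{-36939} = - \frac{28885}{8100 + \frac{15}{2} - \frac{4 - 12}{12} - 90 \left(4 - 12\right)} + \left(-5 + 34596\right) \left(- \frac{1}{36939}\right) = - \frac{28885}{8100 + \frac{15}{2} - - \frac{2}{3} - -720} + 34591 \left(- \frac{1}{36939}\right) = - \frac{28885}{8100 + \frac{15}{2} + \frac{2}{3} + 720} - \frac{34591}{36939} = - \frac{28885}{\frac{52969}{6}} - \frac{34591}{36939} = \left(-28885\right) \frac{6}{52969} - \frac{34591}{36939} = - \frac{173310}{52969} - \frac{34591}{36939} = - \frac{1176306967}{279517413}$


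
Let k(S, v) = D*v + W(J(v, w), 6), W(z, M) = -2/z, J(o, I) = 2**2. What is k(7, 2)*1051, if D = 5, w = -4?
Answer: 19969/2 ≈ 9984.5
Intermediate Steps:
J(o, I) = 4
k(S, v) = -1/2 + 5*v (k(S, v) = 5*v - 2/4 = 5*v - 2*1/4 = 5*v - 1/2 = -1/2 + 5*v)
k(7, 2)*1051 = (-1/2 + 5*2)*1051 = (-1/2 + 10)*1051 = (19/2)*1051 = 19969/2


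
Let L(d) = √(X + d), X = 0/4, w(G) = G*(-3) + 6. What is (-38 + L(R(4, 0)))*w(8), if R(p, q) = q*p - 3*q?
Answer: 684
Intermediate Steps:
R(p, q) = -3*q + p*q (R(p, q) = p*q - 3*q = -3*q + p*q)
w(G) = 6 - 3*G (w(G) = -3*G + 6 = 6 - 3*G)
X = 0 (X = 0*(¼) = 0)
L(d) = √d (L(d) = √(0 + d) = √d)
(-38 + L(R(4, 0)))*w(8) = (-38 + √(0*(-3 + 4)))*(6 - 3*8) = (-38 + √(0*1))*(6 - 24) = (-38 + √0)*(-18) = (-38 + 0)*(-18) = -38*(-18) = 684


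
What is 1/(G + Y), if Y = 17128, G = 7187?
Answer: 1/24315 ≈ 4.1127e-5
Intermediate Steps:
1/(G + Y) = 1/(7187 + 17128) = 1/24315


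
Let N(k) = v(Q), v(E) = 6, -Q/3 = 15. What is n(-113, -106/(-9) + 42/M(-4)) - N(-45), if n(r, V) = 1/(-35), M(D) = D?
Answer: -211/35 ≈ -6.0286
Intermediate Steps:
Q = -45 (Q = -3*15 = -45)
N(k) = 6
n(r, V) = -1/35
n(-113, -106/(-9) + 42/M(-4)) - N(-45) = -1/35 - 1*6 = -1/35 - 6 = -211/35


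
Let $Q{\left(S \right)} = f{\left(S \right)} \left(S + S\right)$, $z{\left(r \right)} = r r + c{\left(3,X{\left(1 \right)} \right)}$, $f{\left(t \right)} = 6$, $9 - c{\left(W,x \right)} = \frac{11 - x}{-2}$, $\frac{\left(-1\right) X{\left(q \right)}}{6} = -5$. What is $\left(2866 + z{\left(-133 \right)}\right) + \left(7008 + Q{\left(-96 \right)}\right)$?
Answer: $\frac{52821}{2} \approx 26411.0$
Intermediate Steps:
$X{\left(q \right)} = 30$ ($X{\left(q \right)} = \left(-6\right) \left(-5\right) = 30$)
$c{\left(W,x \right)} = \frac{29}{2} - \frac{x}{2}$ ($c{\left(W,x \right)} = 9 - \frac{11 - x}{-2} = 9 - \left(11 - x\right) \left(- \frac{1}{2}\right) = 9 - \left(- \frac{11}{2} + \frac{x}{2}\right) = \frac{29}{2} - \frac{x}{2}$)
$z{\left(r \right)} = - \frac{1}{2} + r^{2}$ ($z{\left(r \right)} = r r + \left(\frac{29}{2} - 15\right) = r^{2} + \left(\frac{29}{2} - 15\right) = r^{2} - \frac{1}{2} = - \frac{1}{2} + r^{2}$)
$Q{\left(S \right)} = 12 S$ ($Q{\left(S \right)} = 6 \left(S + S\right) = 6 \cdot 2 S = 12 S$)
$\left(2866 + z{\left(-133 \right)}\right) + \left(7008 + Q{\left(-96 \right)}\right) = \left(2866 - \left(\frac{1}{2} - \left(-133\right)^{2}\right)\right) + \left(7008 + 12 \left(-96\right)\right) = \left(2866 + \left(- \frac{1}{2} + 17689\right)\right) + \left(7008 - 1152\right) = \left(2866 + \frac{35377}{2}\right) + 5856 = \frac{41109}{2} + 5856 = \frac{52821}{2}$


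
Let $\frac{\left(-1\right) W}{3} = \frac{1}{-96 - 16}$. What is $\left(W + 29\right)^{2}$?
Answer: $\frac{10569001}{12544} \approx 842.55$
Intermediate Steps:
$W = \frac{3}{112}$ ($W = - \frac{3}{-96 - 16} = - \frac{3}{-112} = \left(-3\right) \left(- \frac{1}{112}\right) = \frac{3}{112} \approx 0.026786$)
$\left(W + 29\right)^{2} = \left(\frac{3}{112} + 29\right)^{2} = \left(\frac{3251}{112}\right)^{2} = \frac{10569001}{12544}$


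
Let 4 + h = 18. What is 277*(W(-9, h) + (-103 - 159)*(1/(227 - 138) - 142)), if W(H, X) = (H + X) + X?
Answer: 917586045/89 ≈ 1.0310e+7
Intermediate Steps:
h = 14 (h = -4 + 18 = 14)
W(H, X) = H + 2*X
277*(W(-9, h) + (-103 - 159)*(1/(227 - 138) - 142)) = 277*((-9 + 2*14) + (-103 - 159)*(1/(227 - 138) - 142)) = 277*((-9 + 28) - 262*(1/89 - 142)) = 277*(19 - 262*(1/89 - 142)) = 277*(19 - 262*(-12637/89)) = 277*(19 + 3310894/89) = 277*(3312585/89) = 917586045/89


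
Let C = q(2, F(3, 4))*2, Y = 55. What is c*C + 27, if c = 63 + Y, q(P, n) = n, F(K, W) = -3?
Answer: -681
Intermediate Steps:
C = -6 (C = -3*2 = -6)
c = 118 (c = 63 + 55 = 118)
c*C + 27 = 118*(-6) + 27 = -708 + 27 = -681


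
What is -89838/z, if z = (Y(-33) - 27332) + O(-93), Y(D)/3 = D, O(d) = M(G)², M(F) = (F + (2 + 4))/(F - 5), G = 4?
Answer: 89838/27331 ≈ 3.2870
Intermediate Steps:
M(F) = (6 + F)/(-5 + F) (M(F) = (F + 6)/(-5 + F) = (6 + F)/(-5 + F))
O(d) = 100 (O(d) = ((6 + 4)/(-5 + 4))² = (10/(-1))² = (-1*10)² = (-10)² = 100)
Y(D) = 3*D
z = -27331 (z = (3*(-33) - 27332) + 100 = (-99 - 27332) + 100 = -27431 + 100 = -27331)
-89838/z = -89838/(-27331) = -89838*(-1/27331) = 89838/27331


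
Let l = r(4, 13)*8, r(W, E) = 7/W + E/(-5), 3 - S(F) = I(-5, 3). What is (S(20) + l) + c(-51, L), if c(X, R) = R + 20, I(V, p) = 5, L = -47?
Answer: -179/5 ≈ -35.800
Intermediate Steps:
S(F) = -2 (S(F) = 3 - 1*5 = 3 - 5 = -2)
c(X, R) = 20 + R
r(W, E) = 7/W - E/5 (r(W, E) = 7/W + E*(-⅕) = 7/W - E/5)
l = -34/5 (l = (7/4 - ⅕*13)*8 = (7*(¼) - 13/5)*8 = (7/4 - 13/5)*8 = -17/20*8 = -34/5 ≈ -6.8000)
(S(20) + l) + c(-51, L) = (-2 - 34/5) + (20 - 47) = -44/5 - 27 = -179/5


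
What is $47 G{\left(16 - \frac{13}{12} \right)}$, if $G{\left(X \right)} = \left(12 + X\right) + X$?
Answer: $\frac{11797}{6} \approx 1966.2$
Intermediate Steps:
$G{\left(X \right)} = 12 + 2 X$
$47 G{\left(16 - \frac{13}{12} \right)} = 47 \left(12 + 2 \left(16 - \frac{13}{12}\right)\right) = 47 \left(12 + 2 \cdot \frac{179}{12}\right) = 47 \left(12 + \frac{179}{6}\right) = 47 \cdot \frac{251}{6} = \frac{11797}{6}$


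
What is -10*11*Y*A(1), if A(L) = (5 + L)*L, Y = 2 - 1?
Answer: -660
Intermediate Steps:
Y = 1
A(L) = L*(5 + L)
-10*11*Y*A(1) = -10*11*1*1*(5 + 1) = -110*1*6 = -110*6 = -10*66 = -660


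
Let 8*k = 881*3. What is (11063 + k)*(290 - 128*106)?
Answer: -605124933/4 ≈ -1.5128e+8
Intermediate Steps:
k = 2643/8 (k = (881*3)/8 = (1/8)*2643 = 2643/8 ≈ 330.38)
(11063 + k)*(290 - 128*106) = (11063 + 2643/8)*(290 - 128*106) = 91147*(290 - 13568)/8 = (91147/8)*(-13278) = -605124933/4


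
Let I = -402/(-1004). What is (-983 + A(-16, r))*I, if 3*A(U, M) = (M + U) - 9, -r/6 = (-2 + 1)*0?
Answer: -99629/251 ≈ -396.93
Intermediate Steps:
r = 0 (r = -6*(-2 + 1)*0 = -(-6)*0 = -6*0 = 0)
A(U, M) = -3 + M/3 + U/3 (A(U, M) = ((M + U) - 9)/3 = (-9 + M + U)/3 = -3 + M/3 + U/3)
I = 201/502 (I = -402*(-1/1004) = 201/502 ≈ 0.40040)
(-983 + A(-16, r))*I = (-983 + (-3 + (⅓)*0 + (⅓)*(-16)))*(201/502) = (-983 + (-3 + 0 - 16/3))*(201/502) = (-983 - 25/3)*(201/502) = -2974/3*201/502 = -99629/251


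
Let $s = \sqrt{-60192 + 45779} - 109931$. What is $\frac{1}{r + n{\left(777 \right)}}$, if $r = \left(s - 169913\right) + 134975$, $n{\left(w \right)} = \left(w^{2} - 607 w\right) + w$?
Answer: $- \frac{12002}{144062417} - \frac{i \sqrt{14413}}{144062417} \approx -8.3311 \cdot 10^{-5} - 8.3335 \cdot 10^{-7} i$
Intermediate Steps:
$s = -109931 + i \sqrt{14413}$ ($s = \sqrt{-14413} - 109931 = i \sqrt{14413} - 109931 = -109931 + i \sqrt{14413} \approx -1.0993 \cdot 10^{5} + 120.05 i$)
$n{\left(w \right)} = w^{2} - 606 w$
$r = -144869 + i \sqrt{14413}$ ($r = \left(\left(-109931 + i \sqrt{14413}\right) - 169913\right) + 134975 = \left(-279844 + i \sqrt{14413}\right) + 134975 = -144869 + i \sqrt{14413} \approx -1.4487 \cdot 10^{5} + 120.05 i$)
$\frac{1}{r + n{\left(777 \right)}} = \frac{1}{\left(-144869 + i \sqrt{14413}\right) + 777 \left(-606 + 777\right)} = \frac{1}{\left(-144869 + i \sqrt{14413}\right) + 777 \cdot 171} = \frac{1}{\left(-144869 + i \sqrt{14413}\right) + 132867} = \frac{1}{-12002 + i \sqrt{14413}}$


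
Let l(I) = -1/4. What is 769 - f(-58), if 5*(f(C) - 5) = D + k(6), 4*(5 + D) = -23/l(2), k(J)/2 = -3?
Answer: 3808/5 ≈ 761.60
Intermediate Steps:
k(J) = -6 (k(J) = 2*(-3) = -6)
l(I) = -¼ (l(I) = -1*¼ = -¼)
D = 18 (D = -5 + (-23/(-¼))/4 = -5 + (-23*(-4))/4 = -5 + (¼)*92 = -5 + 23 = 18)
f(C) = 37/5 (f(C) = 5 + (18 - 6)/5 = 5 + (⅕)*12 = 5 + 12/5 = 37/5)
769 - f(-58) = 769 - 1*37/5 = 769 - 37/5 = 3808/5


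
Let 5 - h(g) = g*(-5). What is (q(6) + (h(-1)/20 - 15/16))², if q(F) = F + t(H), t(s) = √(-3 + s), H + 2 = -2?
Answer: 4769/256 + 81*I*√7/8 ≈ 18.629 + 26.788*I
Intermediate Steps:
H = -4 (H = -2 - 2 = -4)
h(g) = 5 + 5*g (h(g) = 5 - g*(-5) = 5 - (-5)*g = 5 + 5*g)
q(F) = F + I*√7 (q(F) = F + √(-3 - 4) = F + √(-7) = F + I*√7)
(q(6) + (h(-1)/20 - 15/16))² = ((6 + I*√7) + ((5 + 5*(-1))/20 - 15/16))² = ((6 + I*√7) + ((5 - 5)*(1/20) - 15*1/16))² = ((6 + I*√7) + (0*(1/20) - 15/16))² = ((6 + I*√7) + (0 - 15/16))² = ((6 + I*√7) - 15/16)² = (81/16 + I*√7)²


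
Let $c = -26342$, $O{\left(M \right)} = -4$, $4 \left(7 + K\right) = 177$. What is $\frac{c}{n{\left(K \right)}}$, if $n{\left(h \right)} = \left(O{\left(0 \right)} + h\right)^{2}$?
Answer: $- \frac{421472}{17689} \approx -23.827$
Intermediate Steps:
$K = \frac{149}{4}$ ($K = -7 + \frac{1}{4} \cdot 177 = -7 + \frac{177}{4} = \frac{149}{4} \approx 37.25$)
$n{\left(h \right)} = \left(-4 + h\right)^{2}$
$\frac{c}{n{\left(K \right)}} = - \frac{26342}{\left(-4 + \frac{149}{4}\right)^{2}} = - \frac{26342}{\left(\frac{133}{4}\right)^{2}} = - \frac{26342}{\frac{17689}{16}} = \left(-26342\right) \frac{16}{17689} = - \frac{421472}{17689}$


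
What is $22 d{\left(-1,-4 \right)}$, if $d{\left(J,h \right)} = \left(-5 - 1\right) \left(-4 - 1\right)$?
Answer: $660$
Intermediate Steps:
$d{\left(J,h \right)} = 30$ ($d{\left(J,h \right)} = \left(-6\right) \left(-5\right) = 30$)
$22 d{\left(-1,-4 \right)} = 22 \cdot 30 = 660$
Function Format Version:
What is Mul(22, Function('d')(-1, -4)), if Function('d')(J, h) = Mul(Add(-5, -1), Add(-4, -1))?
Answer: 660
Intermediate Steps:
Function('d')(J, h) = 30 (Function('d')(J, h) = Mul(-6, -5) = 30)
Mul(22, Function('d')(-1, -4)) = Mul(22, 30) = 660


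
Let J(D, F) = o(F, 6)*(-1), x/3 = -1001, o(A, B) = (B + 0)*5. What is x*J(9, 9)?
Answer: 90090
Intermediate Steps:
o(A, B) = 5*B (o(A, B) = B*5 = 5*B)
x = -3003 (x = 3*(-1001) = -3003)
J(D, F) = -30 (J(D, F) = (5*6)*(-1) = 30*(-1) = -30)
x*J(9, 9) = -3003*(-30) = 90090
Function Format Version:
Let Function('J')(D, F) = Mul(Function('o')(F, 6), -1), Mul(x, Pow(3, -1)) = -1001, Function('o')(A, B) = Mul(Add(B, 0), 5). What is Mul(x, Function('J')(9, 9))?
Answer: 90090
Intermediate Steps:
Function('o')(A, B) = Mul(5, B) (Function('o')(A, B) = Mul(B, 5) = Mul(5, B))
x = -3003 (x = Mul(3, -1001) = -3003)
Function('J')(D, F) = -30 (Function('J')(D, F) = Mul(Mul(5, 6), -1) = Mul(30, -1) = -30)
Mul(x, Function('J')(9, 9)) = Mul(-3003, -30) = 90090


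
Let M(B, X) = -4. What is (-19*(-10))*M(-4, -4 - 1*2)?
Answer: -760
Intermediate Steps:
(-19*(-10))*M(-4, -4 - 1*2) = -19*(-10)*(-4) = 190*(-4) = -760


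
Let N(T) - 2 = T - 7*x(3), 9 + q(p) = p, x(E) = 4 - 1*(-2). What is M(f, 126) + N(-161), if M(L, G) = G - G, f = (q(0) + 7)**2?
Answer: -201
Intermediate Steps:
x(E) = 6 (x(E) = 4 + 2 = 6)
q(p) = -9 + p
N(T) = -40 + T (N(T) = 2 + (T - 7*6) = 2 + (T - 42) = 2 + (-42 + T) = -40 + T)
f = 4 (f = ((-9 + 0) + 7)**2 = (-9 + 7)**2 = (-2)**2 = 4)
M(L, G) = 0
M(f, 126) + N(-161) = 0 + (-40 - 161) = 0 - 201 = -201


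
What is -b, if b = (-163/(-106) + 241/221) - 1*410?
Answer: 9543091/23426 ≈ 407.37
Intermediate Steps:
b = -9543091/23426 (b = (-163*(-1/106) + 241*(1/221)) - 410 = (163/106 + 241/221) - 410 = 61569/23426 - 410 = -9543091/23426 ≈ -407.37)
-b = -1*(-9543091/23426) = 9543091/23426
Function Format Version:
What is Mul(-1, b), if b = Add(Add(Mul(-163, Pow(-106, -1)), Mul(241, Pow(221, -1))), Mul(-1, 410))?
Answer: Rational(9543091, 23426) ≈ 407.37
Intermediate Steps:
b = Rational(-9543091, 23426) (b = Add(Add(Mul(-163, Rational(-1, 106)), Mul(241, Rational(1, 221))), -410) = Add(Add(Rational(163, 106), Rational(241, 221)), -410) = Add(Rational(61569, 23426), -410) = Rational(-9543091, 23426) ≈ -407.37)
Mul(-1, b) = Mul(-1, Rational(-9543091, 23426)) = Rational(9543091, 23426)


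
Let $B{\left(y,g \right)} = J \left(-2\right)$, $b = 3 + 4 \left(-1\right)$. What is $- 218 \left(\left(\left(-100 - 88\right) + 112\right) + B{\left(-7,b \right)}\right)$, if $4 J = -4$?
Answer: $16132$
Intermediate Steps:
$J = -1$ ($J = \frac{1}{4} \left(-4\right) = -1$)
$b = -1$ ($b = 3 - 4 = -1$)
$B{\left(y,g \right)} = 2$ ($B{\left(y,g \right)} = \left(-1\right) \left(-2\right) = 2$)
$- 218 \left(\left(\left(-100 - 88\right) + 112\right) + B{\left(-7,b \right)}\right) = - 218 \left(\left(\left(-100 - 88\right) + 112\right) + 2\right) = - 218 \left(\left(-188 + 112\right) + 2\right) = - 218 \left(-76 + 2\right) = \left(-218\right) \left(-74\right) = 16132$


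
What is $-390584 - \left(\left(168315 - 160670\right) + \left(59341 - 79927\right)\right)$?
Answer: $-377643$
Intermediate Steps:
$-390584 - \left(\left(168315 - 160670\right) + \left(59341 - 79927\right)\right) = -390584 - \left(7645 - 20586\right) = -390584 - -12941 = -390584 + 12941 = -377643$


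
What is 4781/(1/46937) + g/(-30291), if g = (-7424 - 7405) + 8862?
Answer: 2265825334298/10097 ≈ 2.2441e+8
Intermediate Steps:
g = -5967 (g = -14829 + 8862 = -5967)
4781/(1/46937) + g/(-30291) = 4781/(1/46937) - 5967/(-30291) = 4781/(1/46937) - 5967*(-1/30291) = 4781*46937 + 1989/10097 = 224405797 + 1989/10097 = 2265825334298/10097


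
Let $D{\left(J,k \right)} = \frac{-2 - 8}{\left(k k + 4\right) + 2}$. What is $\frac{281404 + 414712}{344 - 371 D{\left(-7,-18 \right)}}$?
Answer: $\frac{22971828}{11723} \approx 1959.6$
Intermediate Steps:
$D{\left(J,k \right)} = - \frac{10}{6 + k^{2}}$ ($D{\left(J,k \right)} = - \frac{10}{\left(k^{2} + 4\right) + 2} = - \frac{10}{\left(4 + k^{2}\right) + 2} = - \frac{10}{6 + k^{2}}$)
$\frac{281404 + 414712}{344 - 371 D{\left(-7,-18 \right)}} = \frac{281404 + 414712}{344 - 371 \left(- \frac{10}{6 + \left(-18\right)^{2}}\right)} = \frac{696116}{344 - 371 \left(- \frac{10}{6 + 324}\right)} = \frac{696116}{344 - 371 \left(- \frac{10}{330}\right)} = \frac{696116}{344 - 371 \left(\left(-10\right) \frac{1}{330}\right)} = \frac{696116}{344 - - \frac{371}{33}} = \frac{696116}{344 + \frac{371}{33}} = \frac{696116}{\frac{11723}{33}} = 696116 \cdot \frac{33}{11723} = \frac{22971828}{11723}$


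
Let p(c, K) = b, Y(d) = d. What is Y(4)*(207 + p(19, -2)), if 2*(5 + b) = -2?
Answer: 804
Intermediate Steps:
b = -6 (b = -5 + (½)*(-2) = -5 - 1 = -6)
p(c, K) = -6
Y(4)*(207 + p(19, -2)) = 4*(207 - 6) = 4*201 = 804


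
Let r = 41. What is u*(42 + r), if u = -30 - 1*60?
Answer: -7470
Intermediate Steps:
u = -90 (u = -30 - 60 = -90)
u*(42 + r) = -90*(42 + 41) = -90*83 = -7470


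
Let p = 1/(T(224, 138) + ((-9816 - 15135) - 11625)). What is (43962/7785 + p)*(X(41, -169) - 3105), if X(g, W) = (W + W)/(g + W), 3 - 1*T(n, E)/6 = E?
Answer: -36258844156933/2069688960 ≈ -17519.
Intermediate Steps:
T(n, E) = 18 - 6*E
X(g, W) = 2*W/(W + g) (X(g, W) = (2*W)/(W + g) = 2*W/(W + g))
p = -1/37386 (p = 1/((18 - 6*138) + ((-9816 - 15135) - 11625)) = 1/((18 - 828) + (-24951 - 11625)) = 1/(-810 - 36576) = 1/(-37386) = -1/37386 ≈ -2.6748e-5)
(43962/7785 + p)*(X(41, -169) - 3105) = (43962/7785 - 1/37386)*(2*(-169)/(-169 + 41) - 3105) = (43962*(1/7785) - 1/37386)*(2*(-169)/(-128) - 3105) = (14654/2595 - 1/37386)*(2*(-169)*(-1/128) - 3105) = 182617283*(169/64 - 3105)/32338890 = (182617283/32338890)*(-198551/64) = -36258844156933/2069688960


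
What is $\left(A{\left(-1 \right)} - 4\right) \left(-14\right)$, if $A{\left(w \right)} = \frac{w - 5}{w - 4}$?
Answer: $\frac{196}{5} \approx 39.2$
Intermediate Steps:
$A{\left(w \right)} = \frac{-5 + w}{-4 + w}$
$\left(A{\left(-1 \right)} - 4\right) \left(-14\right) = \left(\frac{-5 - 1}{-4 - 1} - 4\right) \left(-14\right) = \left(\frac{1}{-5} \left(-6\right) - 4\right) \left(-14\right) = \left(\left(- \frac{1}{5}\right) \left(-6\right) - 4\right) \left(-14\right) = \left(\frac{6}{5} - 4\right) \left(-14\right) = \left(- \frac{14}{5}\right) \left(-14\right) = \frac{196}{5}$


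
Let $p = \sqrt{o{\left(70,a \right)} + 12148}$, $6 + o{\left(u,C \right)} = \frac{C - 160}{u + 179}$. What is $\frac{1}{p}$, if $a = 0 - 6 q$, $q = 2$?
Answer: $\frac{\sqrt{752773314}}{3023186} \approx 0.0090754$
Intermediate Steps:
$a = -12$ ($a = 0 - 12 = -12$)
$o{\left(u,C \right)} = -6 + \frac{-160 + C}{179 + u}$ ($o{\left(u,C \right)} = -6 + \frac{C - 160}{u + 179} = -6 + \frac{-160 + C}{179 + u}$)
$p = \frac{\sqrt{752773314}}{249}$ ($p = \sqrt{\frac{-1234 - 12 - 420}{179 + 70} + 12148} = \sqrt{\frac{-1234 - 12 - 420}{249} + 12148} = \sqrt{\frac{1}{249} \left(-1666\right) + 12148} = \sqrt{- \frac{1666}{249} + 12148} = \sqrt{\frac{3023186}{249}} = \frac{\sqrt{752773314}}{249} \approx 110.19$)
$\frac{1}{p} = \frac{1}{\frac{1}{249} \sqrt{752773314}} = \frac{\sqrt{752773314}}{3023186}$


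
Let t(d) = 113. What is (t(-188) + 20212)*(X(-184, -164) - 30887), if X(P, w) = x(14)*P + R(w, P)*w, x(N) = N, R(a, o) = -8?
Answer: -653469075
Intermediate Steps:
X(P, w) = -8*w + 14*P (X(P, w) = 14*P - 8*w = -8*w + 14*P)
(t(-188) + 20212)*(X(-184, -164) - 30887) = (113 + 20212)*((-8*(-164) + 14*(-184)) - 30887) = 20325*((1312 - 2576) - 30887) = 20325*(-1264 - 30887) = 20325*(-32151) = -653469075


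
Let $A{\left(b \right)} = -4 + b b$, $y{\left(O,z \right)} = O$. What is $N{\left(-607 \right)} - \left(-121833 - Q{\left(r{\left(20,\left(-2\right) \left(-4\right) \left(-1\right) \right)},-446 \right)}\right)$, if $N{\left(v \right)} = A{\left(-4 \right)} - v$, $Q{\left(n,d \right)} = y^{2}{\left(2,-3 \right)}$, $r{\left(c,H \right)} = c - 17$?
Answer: $122456$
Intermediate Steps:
$A{\left(b \right)} = -4 + b^{2}$
$r{\left(c,H \right)} = -17 + c$
$Q{\left(n,d \right)} = 4$ ($Q{\left(n,d \right)} = 2^{2} = 4$)
$N{\left(v \right)} = 12 - v$ ($N{\left(v \right)} = \left(-4 + \left(-4\right)^{2}\right) - v = \left(-4 + 16\right) - v = 12 - v$)
$N{\left(-607 \right)} - \left(-121833 - Q{\left(r{\left(20,\left(-2\right) \left(-4\right) \left(-1\right) \right)},-446 \right)}\right) = \left(12 - -607\right) - \left(-121833 - 4\right) = \left(12 + 607\right) - \left(-121833 - 4\right) = 619 - -121837 = 619 + 121837 = 122456$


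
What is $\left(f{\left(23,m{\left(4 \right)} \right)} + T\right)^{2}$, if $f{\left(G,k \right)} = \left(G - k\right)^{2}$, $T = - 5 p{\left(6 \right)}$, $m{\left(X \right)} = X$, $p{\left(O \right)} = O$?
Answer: $109561$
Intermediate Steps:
$T = -30$ ($T = \left(-5\right) 6 = -30$)
$\left(f{\left(23,m{\left(4 \right)} \right)} + T\right)^{2} = \left(\left(23 - 4\right)^{2} - 30\right)^{2} = \left(19^{2} - 30\right)^{2} = \left(361 - 30\right)^{2} = 331^{2} = 109561$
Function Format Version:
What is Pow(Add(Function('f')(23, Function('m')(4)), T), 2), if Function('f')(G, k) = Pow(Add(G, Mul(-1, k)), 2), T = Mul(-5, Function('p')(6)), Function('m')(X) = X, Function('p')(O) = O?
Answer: 109561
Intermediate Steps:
T = -30 (T = Mul(-5, 6) = -30)
Pow(Add(Function('f')(23, Function('m')(4)), T), 2) = Pow(Add(Pow(Add(23, Mul(-1, 4)), 2), -30), 2) = Pow(Add(Pow(Add(23, -4), 2), -30), 2) = Pow(Add(Pow(19, 2), -30), 2) = Pow(Add(361, -30), 2) = Pow(331, 2) = 109561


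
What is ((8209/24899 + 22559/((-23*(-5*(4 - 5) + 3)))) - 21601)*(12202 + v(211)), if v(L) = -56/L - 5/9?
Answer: -100259129250475693/378265608 ≈ -2.6505e+8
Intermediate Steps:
v(L) = -5/9 - 56/L (v(L) = -56/L - 5*⅑ = -56/L - 5/9 = -5/9 - 56/L)
((8209/24899 + 22559/((-23*(-5*(4 - 5) + 3)))) - 21601)*(12202 + v(211)) = ((8209/24899 + 22559/((-23*(-5*(4 - 5) + 3)))) - 21601)*(12202 + (-5/9 - 56/211)) = ((8209*(1/24899) + 22559/((-23*(-5*(-1) + 3)))) - 21601)*(12202 + (-5/9 - 56*1/211)) = ((8209/24899 + 22559/((-23*(5 + 3)))) - 21601)*(12202 + (-5/9 - 56/211)) = ((8209/24899 + 22559/((-23*8))) - 21601)*(12202 - 1559/1899) = ((8209/24899 + 22559/(-184)) - 21601)*(23170039/1899) = ((8209/24899 + 22559*(-1/184)) - 21601)*(23170039/1899) = ((8209/24899 - 22559/184) - 21601)*(23170039/1899) = (-560186085/4581416 - 21601)*(23170039/1899) = -99523353101/4581416*23170039/1899 = -100259129250475693/378265608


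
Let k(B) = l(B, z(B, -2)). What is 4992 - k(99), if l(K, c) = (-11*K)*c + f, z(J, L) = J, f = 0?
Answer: 112803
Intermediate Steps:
l(K, c) = -11*K*c (l(K, c) = (-11*K)*c + 0 = -11*K*c + 0 = -11*K*c)
k(B) = -11*B**2 (k(B) = -11*B*B = -11*B**2)
4992 - k(99) = 4992 - (-11)*99**2 = 4992 - (-11)*9801 = 4992 - 1*(-107811) = 4992 + 107811 = 112803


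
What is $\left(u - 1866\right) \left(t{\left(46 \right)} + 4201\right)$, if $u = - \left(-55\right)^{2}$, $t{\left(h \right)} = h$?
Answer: $-20772077$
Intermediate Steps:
$u = -3025$ ($u = \left(-1\right) 3025 = -3025$)
$\left(u - 1866\right) \left(t{\left(46 \right)} + 4201\right) = \left(-3025 - 1866\right) \left(46 + 4201\right) = \left(-4891\right) 4247 = -20772077$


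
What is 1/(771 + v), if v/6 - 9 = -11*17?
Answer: -1/297 ≈ -0.0033670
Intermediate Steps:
v = -1068 (v = 54 + 6*(-11*17) = 54 + 6*(-187) = 54 - 1122 = -1068)
1/(771 + v) = 1/(771 - 1068) = 1/(-297) = -1/297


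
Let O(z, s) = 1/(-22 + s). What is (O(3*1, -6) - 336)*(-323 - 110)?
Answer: 4074097/28 ≈ 1.4550e+5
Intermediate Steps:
(O(3*1, -6) - 336)*(-323 - 110) = (1/(-22 - 6) - 336)*(-323 - 110) = (1/(-28) - 336)*(-433) = (-1/28 - 336)*(-433) = -9409/28*(-433) = 4074097/28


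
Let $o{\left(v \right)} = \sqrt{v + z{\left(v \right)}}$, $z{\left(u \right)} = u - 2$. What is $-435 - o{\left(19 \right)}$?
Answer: $-441$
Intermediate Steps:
$z{\left(u \right)} = -2 + u$ ($z{\left(u \right)} = u - 2 = -2 + u$)
$o{\left(v \right)} = \sqrt{-2 + 2 v}$ ($o{\left(v \right)} = \sqrt{v + \left(-2 + v\right)} = \sqrt{-2 + 2 v}$)
$-435 - o{\left(19 \right)} = -435 - \sqrt{-2 + 2 \cdot 19} = -435 - \sqrt{-2 + 38} = -435 - \sqrt{36} = -435 - 6 = -441$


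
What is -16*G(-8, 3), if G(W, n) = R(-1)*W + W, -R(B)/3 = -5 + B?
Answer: 2432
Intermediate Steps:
R(B) = 15 - 3*B (R(B) = -3*(-5 + B) = 15 - 3*B)
G(W, n) = 19*W (G(W, n) = (15 - 3*(-1))*W + W = (15 + 3)*W + W = 18*W + W = 19*W)
-16*G(-8, 3) = -304*(-8) = -16*(-152) = 2432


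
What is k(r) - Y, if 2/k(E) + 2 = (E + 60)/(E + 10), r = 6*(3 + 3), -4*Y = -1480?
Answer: -347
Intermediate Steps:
Y = 370 (Y = -1/4*(-1480) = 370)
r = 36 (r = 6*6 = 36)
k(E) = 2/(-2 + (60 + E)/(10 + E)) (k(E) = 2/(-2 + (E + 60)/(E + 10)) = 2/(-2 + (60 + E)/(10 + E)))
k(r) - Y = 2*(-10 - 1*36)/(-40 + 36) - 1*370 = 2*(-10 - 36)/(-4) - 370 = 2*(-1/4)*(-46) - 370 = 23 - 370 = -347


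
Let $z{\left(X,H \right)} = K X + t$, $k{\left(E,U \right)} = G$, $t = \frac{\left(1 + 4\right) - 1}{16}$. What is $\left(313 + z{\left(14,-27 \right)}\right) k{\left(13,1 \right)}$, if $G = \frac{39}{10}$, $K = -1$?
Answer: $\frac{46683}{40} \approx 1167.1$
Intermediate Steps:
$G = \frac{39}{10}$ ($G = 39 \cdot \frac{1}{10} = \frac{39}{10} \approx 3.9$)
$t = \frac{1}{4}$ ($t = \left(5 - 1\right) \frac{1}{16} = 4 \cdot \frac{1}{16} = \frac{1}{4} \approx 0.25$)
$k{\left(E,U \right)} = \frac{39}{10}$
$z{\left(X,H \right)} = \frac{1}{4} - X$ ($z{\left(X,H \right)} = - X + \frac{1}{4} = \frac{1}{4} - X$)
$\left(313 + z{\left(14,-27 \right)}\right) k{\left(13,1 \right)} = \left(313 + \left(\frac{1}{4} - 14\right)\right) \frac{39}{10} = \left(313 - \frac{55}{4}\right) \frac{39}{10} = \frac{1197}{4} \cdot \frac{39}{10} = \frac{46683}{40}$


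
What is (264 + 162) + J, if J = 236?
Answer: 662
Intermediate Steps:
(264 + 162) + J = (264 + 162) + 236 = 426 + 236 = 662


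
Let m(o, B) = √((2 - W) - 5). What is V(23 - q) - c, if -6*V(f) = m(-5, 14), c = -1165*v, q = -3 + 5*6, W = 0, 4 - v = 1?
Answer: 3495 - I*√3/6 ≈ 3495.0 - 0.28868*I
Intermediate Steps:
v = 3 (v = 4 - 1*1 = 4 - 1 = 3)
q = 27 (q = -3 + 30 = 27)
c = -3495 (c = -1165*3 = -3495)
m(o, B) = I*√3 (m(o, B) = √((2 - 1*0) - 5) = √((2 + 0) - 5) = √(2 - 5) = √(-3) = I*√3)
V(f) = -I*√3/6
V(23 - q) - c = -I*√3/6 - 1*(-3495) = -I*√3/6 + 3495 = 3495 - I*√3/6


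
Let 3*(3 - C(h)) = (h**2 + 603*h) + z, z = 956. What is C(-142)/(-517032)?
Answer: -21505/517032 ≈ -0.041593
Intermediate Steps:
C(h) = -947/3 - 201*h - h**2/3 (C(h) = 3 - ((h**2 + 603*h) + 956)/3 = 3 - (956 + h**2 + 603*h)/3 = 3 + (-956/3 - 201*h - h**2/3) = -947/3 - 201*h - h**2/3)
C(-142)/(-517032) = (-947/3 - 201*(-142) - 1/3*(-142)**2)/(-517032) = (-947/3 + 28542 - 1/3*20164)*(-1/517032) = (-947/3 + 28542 - 20164/3)*(-1/517032) = 21505*(-1/517032) = -21505/517032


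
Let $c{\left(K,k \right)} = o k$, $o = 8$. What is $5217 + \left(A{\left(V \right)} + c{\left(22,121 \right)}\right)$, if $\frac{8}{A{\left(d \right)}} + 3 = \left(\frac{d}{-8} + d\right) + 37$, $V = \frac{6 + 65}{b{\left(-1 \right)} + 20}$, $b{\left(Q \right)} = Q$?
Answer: $\frac{35039241}{5665} \approx 6185.2$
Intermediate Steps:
$V = \frac{71}{19}$ ($V = \frac{6 + 65}{-1 + 20} = \frac{71}{19} \approx 3.7368$)
$c{\left(K,k \right)} = 8 k$
$A{\left(d \right)} = \frac{8}{34 + \frac{7 d}{8}}$ ($A{\left(d \right)} = \frac{8}{-3 + \left(\left(\frac{d}{-8} + d\right) + 37\right)} = \frac{8}{-3 + \left(\left(d \left(- \frac{1}{8}\right) + d\right) + 37\right)} = \frac{8}{-3 + \left(\left(- \frac{d}{8} + d\right) + 37\right)} = \frac{8}{-3 + \left(\frac{7 d}{8} + 37\right)} = \frac{8}{-3 + \left(37 + \frac{7 d}{8}\right)} = \frac{8}{34 + \frac{7 d}{8}}$)
$5217 + \left(A{\left(V \right)} + c{\left(22,121 \right)}\right) = 5217 + \left(\frac{64}{272 + 7 \cdot \frac{71}{19}} + 8 \cdot 121\right) = 5217 + \left(\frac{64}{272 + \frac{497}{19}} + 968\right) = 5217 + \left(\frac{64}{\frac{5665}{19}} + 968\right) = 5217 + \left(64 \cdot \frac{19}{5665} + 968\right) = 5217 + \left(\frac{1216}{5665} + 968\right) = 5217 + \frac{5484936}{5665} = \frac{35039241}{5665}$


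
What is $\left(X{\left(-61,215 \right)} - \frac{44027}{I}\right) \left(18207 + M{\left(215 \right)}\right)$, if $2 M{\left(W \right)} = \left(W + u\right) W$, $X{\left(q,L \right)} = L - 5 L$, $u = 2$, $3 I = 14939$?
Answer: $- \frac{1078204136849}{29878} \approx -3.6087 \cdot 10^{7}$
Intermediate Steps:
$I = \frac{14939}{3}$ ($I = \frac{1}{3} \cdot 14939 = \frac{14939}{3} \approx 4979.7$)
$X{\left(q,L \right)} = - 4 L$
$M{\left(W \right)} = \frac{W \left(2 + W\right)}{2}$ ($M{\left(W \right)} = \frac{\left(W + 2\right) W}{2} = \frac{\left(2 + W\right) W}{2} = \frac{W \left(2 + W\right)}{2}$)
$\left(X{\left(-61,215 \right)} - \frac{44027}{I}\right) \left(18207 + M{\left(215 \right)}\right) = \left(\left(-4\right) 215 - \frac{44027}{\frac{14939}{3}}\right) \left(18207 + \frac{1}{2} \cdot 215 \left(2 + 215\right)\right) = \left(-860 - \frac{132081}{14939}\right) \left(18207 + \frac{1}{2} \cdot 215 \cdot 217\right) = \left(-860 - \frac{132081}{14939}\right) \left(18207 + \frac{46655}{2}\right) = \left(- \frac{12979621}{14939}\right) \frac{83069}{2} = - \frac{1078204136849}{29878}$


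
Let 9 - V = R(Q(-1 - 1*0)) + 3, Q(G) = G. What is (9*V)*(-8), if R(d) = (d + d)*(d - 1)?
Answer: -144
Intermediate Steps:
R(d) = 2*d*(-1 + d) (R(d) = (2*d)*(-1 + d) = 2*d*(-1 + d))
V = 2 (V = 9 - (2*(-1 - 1*0)*(-1 + (-1 - 1*0)) + 3) = 9 - (2*(-1 + 0)*(-1 + (-1 + 0)) + 3) = 9 - (2*(-1)*(-1 - 1) + 3) = 9 - (2*(-1)*(-2) + 3) = 9 - (4 + 3) = 9 - 1*7 = 9 - 7 = 2)
(9*V)*(-8) = (9*2)*(-8) = 18*(-8) = -144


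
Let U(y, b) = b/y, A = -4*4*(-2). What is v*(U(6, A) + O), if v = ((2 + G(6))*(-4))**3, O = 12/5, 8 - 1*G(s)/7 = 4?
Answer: -13363200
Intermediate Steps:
A = 32 (A = -16*(-2) = 32)
G(s) = 28 (G(s) = 56 - 7*4 = 56 - 28 = 28)
O = 12/5 (O = 12*(1/5) = 12/5 ≈ 2.4000)
v = -1728000 (v = ((2 + 28)*(-4))**3 = (30*(-4))**3 = (-120)**3 = -1728000)
v*(U(6, A) + O) = -1728000*(32/6 + 12/5) = -1728000*(32*(1/6) + 12/5) = -1728000*(16/3 + 12/5) = -1728000*116/15 = -13363200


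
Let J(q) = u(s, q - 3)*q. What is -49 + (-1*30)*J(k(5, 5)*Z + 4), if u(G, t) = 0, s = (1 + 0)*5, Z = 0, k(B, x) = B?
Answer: -49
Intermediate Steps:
s = 5 (s = 1*5 = 5)
J(q) = 0 (J(q) = 0*q = 0)
-49 + (-1*30)*J(k(5, 5)*Z + 4) = -49 - 1*30*0 = -49 - 30*0 = -49 + 0 = -49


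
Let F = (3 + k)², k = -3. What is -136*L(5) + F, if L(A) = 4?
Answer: -544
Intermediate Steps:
F = 0 (F = (3 - 3)² = 0² = 0)
-136*L(5) + F = -136*4 + 0 = -544 + 0 = -544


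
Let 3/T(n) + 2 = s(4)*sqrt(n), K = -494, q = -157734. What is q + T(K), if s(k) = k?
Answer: -207893413/1318 - I*sqrt(494)/659 ≈ -1.5773e+5 - 0.033727*I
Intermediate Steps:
T(n) = 3/(-2 + 4*sqrt(n))
q + T(K) = -157734 + 3/(2*(-1 + 2*sqrt(-494))) = -157734 + 3/(2*(-1 + 2*(I*sqrt(494)))) = -157734 + 3/(2*(-1 + 2*I*sqrt(494)))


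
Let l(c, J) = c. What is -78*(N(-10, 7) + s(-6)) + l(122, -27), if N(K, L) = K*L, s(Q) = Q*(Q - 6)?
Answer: -34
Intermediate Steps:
s(Q) = Q*(-6 + Q)
-78*(N(-10, 7) + s(-6)) + l(122, -27) = -78*(-10*7 - 6*(-6 - 6)) + 122 = -78*(-70 - 6*(-12)) + 122 = -78*(-70 + 72) + 122 = -78*2 + 122 = -156 + 122 = -34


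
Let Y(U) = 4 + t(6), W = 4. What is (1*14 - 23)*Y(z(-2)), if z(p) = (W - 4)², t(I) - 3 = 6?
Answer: -117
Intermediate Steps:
t(I) = 9 (t(I) = 3 + 6 = 9)
z(p) = 0 (z(p) = (4 - 4)² = 0² = 0)
Y(U) = 13 (Y(U) = 4 + 9 = 13)
(1*14 - 23)*Y(z(-2)) = (1*14 - 23)*13 = (14 - 23)*13 = -9*13 = -117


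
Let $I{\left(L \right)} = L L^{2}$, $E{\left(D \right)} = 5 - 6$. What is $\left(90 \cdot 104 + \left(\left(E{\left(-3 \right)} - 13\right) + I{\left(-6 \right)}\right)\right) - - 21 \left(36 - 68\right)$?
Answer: $8458$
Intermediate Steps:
$E{\left(D \right)} = -1$ ($E{\left(D \right)} = 5 - 6 = -1$)
$I{\left(L \right)} = L^{3}$
$\left(90 \cdot 104 + \left(\left(E{\left(-3 \right)} - 13\right) + I{\left(-6 \right)}\right)\right) - - 21 \left(36 - 68\right) = \left(90 \cdot 104 + \left(\left(-1 - 13\right) + \left(-6\right)^{3}\right)\right) - - 21 \left(36 - 68\right) = \left(9360 - 230\right) - \left(-21\right) \left(-32\right) = \left(9360 - 230\right) - 672 = 9130 - 672 = 8458$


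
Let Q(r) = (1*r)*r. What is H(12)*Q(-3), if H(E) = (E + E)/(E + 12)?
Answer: 9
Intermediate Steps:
Q(r) = r² (Q(r) = r*r = r²)
H(E) = 2*E/(12 + E) (H(E) = (2*E)/(12 + E) = 2*E/(12 + E))
H(12)*Q(-3) = (2*12/(12 + 12))*(-3)² = (2*12/24)*9 = (2*12*(1/24))*9 = 1*9 = 9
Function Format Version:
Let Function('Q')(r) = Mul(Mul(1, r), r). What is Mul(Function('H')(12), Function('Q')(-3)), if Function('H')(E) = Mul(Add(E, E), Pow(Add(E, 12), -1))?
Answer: 9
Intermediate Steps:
Function('Q')(r) = Pow(r, 2) (Function('Q')(r) = Mul(r, r) = Pow(r, 2))
Function('H')(E) = Mul(2, E, Pow(Add(12, E), -1)) (Function('H')(E) = Mul(Mul(2, E), Pow(Add(12, E), -1)) = Mul(2, E, Pow(Add(12, E), -1)))
Mul(Function('H')(12), Function('Q')(-3)) = Mul(Mul(2, 12, Pow(Add(12, 12), -1)), Pow(-3, 2)) = Mul(Mul(2, 12, Pow(24, -1)), 9) = Mul(Mul(2, 12, Rational(1, 24)), 9) = Mul(1, 9) = 9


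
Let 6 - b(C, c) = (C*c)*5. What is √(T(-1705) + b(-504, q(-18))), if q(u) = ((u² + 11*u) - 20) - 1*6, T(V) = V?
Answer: √250301 ≈ 500.30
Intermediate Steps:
q(u) = -26 + u² + 11*u (q(u) = (-20 + u² + 11*u) - 6 = -26 + u² + 11*u)
b(C, c) = 6 - 5*C*c (b(C, c) = 6 - C*c*5 = 6 - 5*C*c)
√(T(-1705) + b(-504, q(-18))) = √(-1705 + (6 - 5*(-504)*(-26 + (-18)² + 11*(-18)))) = √(-1705 + (6 - 5*(-504)*(-26 + 324 - 198))) = √(-1705 + (6 - 5*(-504)*100)) = √(-1705 + (6 + 252000)) = √(-1705 + 252006) = √250301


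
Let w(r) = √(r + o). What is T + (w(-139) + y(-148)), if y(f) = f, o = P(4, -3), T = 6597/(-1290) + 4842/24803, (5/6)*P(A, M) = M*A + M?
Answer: -1630922657/10665290 + I*√157 ≈ -152.92 + 12.53*I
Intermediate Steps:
P(A, M) = 6*M/5 + 6*A*M/5 (P(A, M) = 6*(M*A + M)/5 = 6*(A*M + M)/5 = 6*(M + A*M)/5 = 6*M/5 + 6*A*M/5)
T = -52459737/10665290 (T = 6597*(-1/1290) + 4842*(1/24803) = -2199/430 + 4842/24803 = -52459737/10665290 ≈ -4.9187)
o = -18 (o = (6/5)*(-3)*(1 + 4) = (6/5)*(-3)*5 = -18)
w(r) = √(-18 + r) (w(r) = √(r - 18) = √(-18 + r))
T + (w(-139) + y(-148)) = -52459737/10665290 + (√(-18 - 139) - 148) = -52459737/10665290 + (√(-157) - 148) = -52459737/10665290 + (I*√157 - 148) = -52459737/10665290 + (-148 + I*√157) = -1630922657/10665290 + I*√157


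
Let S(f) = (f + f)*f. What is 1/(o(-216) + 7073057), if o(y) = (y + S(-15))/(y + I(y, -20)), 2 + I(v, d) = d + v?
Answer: 227/1605583822 ≈ 1.4138e-7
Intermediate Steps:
I(v, d) = -2 + d + v (I(v, d) = -2 + (d + v) = -2 + d + v)
S(f) = 2*f**2 (S(f) = (2*f)*f = 2*f**2)
o(y) = (450 + y)/(-22 + 2*y) (o(y) = (y + 2*(-15)**2)/(y + (-2 - 20 + y)) = (y + 2*225)/(y + (-22 + y)) = (y + 450)/(-22 + 2*y) = (450 + y)/(-22 + 2*y))
1/(o(-216) + 7073057) = 1/((450 - 216)/(2*(-11 - 216)) + 7073057) = 1/((1/2)*234/(-227) + 7073057) = 1/((1/2)*(-1/227)*234 + 7073057) = 1/(-117/227 + 7073057) = 1/(1605583822/227) = 227/1605583822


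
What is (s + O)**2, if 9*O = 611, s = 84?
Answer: 1868689/81 ≈ 23070.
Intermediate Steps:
O = 611/9 (O = (1/9)*611 = 611/9 ≈ 67.889)
(s + O)**2 = (84 + 611/9)**2 = (1367/9)**2 = 1868689/81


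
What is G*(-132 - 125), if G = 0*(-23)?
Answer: 0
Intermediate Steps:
G = 0
G*(-132 - 125) = 0*(-132 - 125) = 0*(-257) = 0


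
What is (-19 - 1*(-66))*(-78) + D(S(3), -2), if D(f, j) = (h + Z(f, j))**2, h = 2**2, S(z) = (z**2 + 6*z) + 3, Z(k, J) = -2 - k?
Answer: -2882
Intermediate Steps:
S(z) = 3 + z**2 + 6*z
h = 4
D(f, j) = (2 - f)**2 (D(f, j) = (4 + (-2 - f))**2 = (2 - f)**2)
(-19 - 1*(-66))*(-78) + D(S(3), -2) = (-19 - 1*(-66))*(-78) + (-2 + (3 + 3**2 + 6*3))**2 = (-19 + 66)*(-78) + (-2 + (3 + 9 + 18))**2 = 47*(-78) + (-2 + 30)**2 = -3666 + 28**2 = -3666 + 784 = -2882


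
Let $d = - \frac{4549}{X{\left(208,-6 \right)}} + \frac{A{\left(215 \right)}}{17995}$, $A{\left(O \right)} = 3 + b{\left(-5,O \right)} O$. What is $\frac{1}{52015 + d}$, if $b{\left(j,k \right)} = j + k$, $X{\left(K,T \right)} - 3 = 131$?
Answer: $\frac{2411330}{125349521197} \approx 1.9237 \cdot 10^{-5}$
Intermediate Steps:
$X{\left(K,T \right)} = 134$ ($X{\left(K,T \right)} = 3 + 131 = 134$)
$A{\left(O \right)} = 3 + O \left(-5 + O\right)$ ($A{\left(O \right)} = 3 + \left(-5 + O\right) O = 3 + O \left(-5 + O\right)$)
$d = - \frac{75808753}{2411330}$ ($d = - \frac{4549}{134} + \frac{3 + 215 \left(-5 + 215\right)}{17995} = \left(-4549\right) \frac{1}{134} + \left(3 + 215 \cdot 210\right) \frac{1}{17995} = - \frac{4549}{134} + \left(3 + 45150\right) \frac{1}{17995} = - \frac{4549}{134} + 45153 \cdot \frac{1}{17995} = - \frac{4549}{134} + \frac{45153}{17995} = - \frac{75808753}{2411330} \approx -31.439$)
$\frac{1}{52015 + d} = \frac{1}{52015 - \frac{75808753}{2411330}} = \frac{1}{\frac{125349521197}{2411330}} = \frac{2411330}{125349521197}$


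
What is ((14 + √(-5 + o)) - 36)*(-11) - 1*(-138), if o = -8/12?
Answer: 380 - 11*I*√51/3 ≈ 380.0 - 26.185*I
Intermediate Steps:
o = -⅔ (o = -8*1/12 = -⅔ ≈ -0.66667)
((14 + √(-5 + o)) - 36)*(-11) - 1*(-138) = ((14 + √(-5 - ⅔)) - 36)*(-11) - 1*(-138) = ((14 + √(-17/3)) - 36)*(-11) + 138 = ((14 + I*√51/3) - 36)*(-11) + 138 = (-22 + I*√51/3)*(-11) + 138 = (242 - 11*I*√51/3) + 138 = 380 - 11*I*√51/3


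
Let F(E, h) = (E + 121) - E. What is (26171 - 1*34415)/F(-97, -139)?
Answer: -8244/121 ≈ -68.132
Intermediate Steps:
F(E, h) = 121 (F(E, h) = (121 + E) - E = 121)
(26171 - 1*34415)/F(-97, -139) = (26171 - 1*34415)/121 = (26171 - 34415)*(1/121) = -8244*1/121 = -8244/121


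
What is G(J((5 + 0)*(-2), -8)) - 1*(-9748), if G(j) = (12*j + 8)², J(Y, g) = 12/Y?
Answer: 244724/25 ≈ 9789.0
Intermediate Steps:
G(j) = (8 + 12*j)²
G(J((5 + 0)*(-2), -8)) - 1*(-9748) = 16*(2 + 3*(12/(((5 + 0)*(-2)))))² - 1*(-9748) = 16*(2 + 3*(12/((5*(-2)))))² + 9748 = 16*(2 + 3*(12/(-10)))² + 9748 = 16*(2 + 3*(12*(-⅒)))² + 9748 = 16*(2 + 3*(-6/5))² + 9748 = 16*(2 - 18/5)² + 9748 = 16*(-8/5)² + 9748 = 16*(64/25) + 9748 = 1024/25 + 9748 = 244724/25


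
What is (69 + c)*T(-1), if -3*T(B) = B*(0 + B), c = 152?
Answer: -221/3 ≈ -73.667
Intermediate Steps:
T(B) = -B²/3 (T(B) = -B*(0 + B)/3 = -B*B/3 = -B²/3)
(69 + c)*T(-1) = (69 + 152)*(-⅓*(-1)²) = 221*(-⅓*1) = 221*(-⅓) = -221/3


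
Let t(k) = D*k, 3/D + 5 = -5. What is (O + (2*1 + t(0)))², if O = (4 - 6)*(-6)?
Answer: 196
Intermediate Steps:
D = -3/10 (D = 3/(-5 - 5) = 3/(-10) = 3*(-⅒) = -3/10 ≈ -0.30000)
t(k) = -3*k/10
O = 12 (O = -2*(-6) = 12)
(O + (2*1 + t(0)))² = (12 + (2*1 - 3/10*0))² = (12 + (2 + 0))² = (12 + 2)² = 14² = 196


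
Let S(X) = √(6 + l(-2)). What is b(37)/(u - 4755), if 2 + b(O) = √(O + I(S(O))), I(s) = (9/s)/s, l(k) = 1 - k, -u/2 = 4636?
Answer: 2/14027 - √38/14027 ≈ -0.00029689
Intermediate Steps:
u = -9272 (u = -2*4636 = -9272)
S(X) = 3 (S(X) = √(6 + (1 - 1*(-2))) = √(6 + (1 + 2)) = √(6 + 3) = √9 = 3)
I(s) = 9/s²
b(O) = -2 + √(1 + O) (b(O) = -2 + √(O + 9/3²) = -2 + √(O + 9*(⅑)) = -2 + √(O + 1) = -2 + √(1 + O))
b(37)/(u - 4755) = (-2 + √(1 + 37))/(-9272 - 4755) = (-2 + √38)/(-14027) = (-2 + √38)*(-1/14027) = 2/14027 - √38/14027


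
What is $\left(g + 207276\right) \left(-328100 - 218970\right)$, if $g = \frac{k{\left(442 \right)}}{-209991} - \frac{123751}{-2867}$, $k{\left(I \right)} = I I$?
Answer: $- \frac{1452817011045345250}{12809451} \approx -1.1342 \cdot 10^{11}$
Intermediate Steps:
$k{\left(I \right)} = I^{2}$
$g = \frac{540989099}{12809451}$ ($g = \frac{442^{2}}{-209991} - \frac{123751}{-2867} = 195364 \left(- \frac{1}{209991}\right) - - \frac{2633}{61} = - \frac{195364}{209991} + \frac{2633}{61} = \frac{540989099}{12809451} \approx 42.234$)
$\left(g + 207276\right) \left(-328100 - 218970\right) = \left(\frac{540989099}{12809451} + 207276\right) \left(-328100 - 218970\right) = \frac{2655632754575}{12809451} \left(-547070\right) = - \frac{1452817011045345250}{12809451}$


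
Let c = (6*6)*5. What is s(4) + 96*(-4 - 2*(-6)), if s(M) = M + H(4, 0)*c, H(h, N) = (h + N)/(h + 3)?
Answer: 6124/7 ≈ 874.86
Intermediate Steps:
c = 180 (c = 36*5 = 180)
H(h, N) = (N + h)/(3 + h)
s(M) = 720/7 + M (s(M) = M + ((0 + 4)/(3 + 4))*180 = M + (4/7)*180 = M + 720/7 = 720/7 + M)
s(4) + 96*(-4 - 2*(-6)) = (720/7 + 4) + 96*(-4 - 2*(-6)) = 748/7 + 96*(-4 + 12) = 748/7 + 96*8 = 748/7 + 768 = 6124/7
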